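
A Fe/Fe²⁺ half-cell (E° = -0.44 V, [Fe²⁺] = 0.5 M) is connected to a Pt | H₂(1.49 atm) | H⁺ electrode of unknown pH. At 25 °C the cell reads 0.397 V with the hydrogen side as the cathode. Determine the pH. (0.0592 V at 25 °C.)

E°_cell = 0.44 V and n = 2.
log Q = n(E° − E)/0.0592 = 2×(0.44 − 0.397)/0.0592 = 1.453.
With Q = [Fe²⁺]·P(H₂) / [H⁺]^2, solving for [H⁺] gives log[H⁺] = -0.790, so pH = 0.79.

pH = 0.79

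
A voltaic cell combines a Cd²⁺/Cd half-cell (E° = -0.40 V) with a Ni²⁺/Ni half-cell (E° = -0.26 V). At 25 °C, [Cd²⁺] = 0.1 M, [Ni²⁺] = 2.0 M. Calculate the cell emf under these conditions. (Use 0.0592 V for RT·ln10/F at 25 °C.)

The Ni²⁺/Ni couple has the higher reduction potential and acts as the cathode, so E°_cell = -0.26 − (-0.40) = 0.14 V.
Balancing electrons gives n = 2; the reaction quotient is Q = [Cd²⁺]/[Ni²⁺] = 0.0500.
At 25 °C, E = E° − (0.0592/n) log Q = 0.14 − (0.0592/2)(-1.301) = 0.140 + 0.039 = 0.179 V.

0.179 V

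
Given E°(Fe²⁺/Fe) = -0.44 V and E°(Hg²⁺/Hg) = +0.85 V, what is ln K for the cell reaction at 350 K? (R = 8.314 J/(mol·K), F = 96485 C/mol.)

ln K = 85.5

E°_cell = +0.85 − (-0.44) = 1.29 V, with n = 2 electrons transferred.
At equilibrium E = 0, so the Nernst equation gives ln K = nFE°/RT = (2)(96485)(1.29)/((8.314)(350)) = 85.55.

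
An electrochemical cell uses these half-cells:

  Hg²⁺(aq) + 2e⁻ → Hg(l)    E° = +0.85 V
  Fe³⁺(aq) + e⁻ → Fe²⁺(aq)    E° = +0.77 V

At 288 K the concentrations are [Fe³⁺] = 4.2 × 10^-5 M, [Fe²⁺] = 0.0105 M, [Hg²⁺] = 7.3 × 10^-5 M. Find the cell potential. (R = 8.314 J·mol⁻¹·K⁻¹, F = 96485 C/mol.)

0.099 V

The Hg²⁺/Hg couple has the higher reduction potential and acts as the cathode, so E°_cell = +0.85 − (+0.77) = 0.08 V.
Balancing electrons gives n = 2; the reaction quotient is Q = [Fe³⁺]^2/([Fe²⁺]^2·[Hg²⁺]) = 0.219.
E = E° − (RT/nF) ln Q = 0.08 − (8.314×288)/(2×96485) × (-1.518) = 0.080 + 0.019 = 0.099 V.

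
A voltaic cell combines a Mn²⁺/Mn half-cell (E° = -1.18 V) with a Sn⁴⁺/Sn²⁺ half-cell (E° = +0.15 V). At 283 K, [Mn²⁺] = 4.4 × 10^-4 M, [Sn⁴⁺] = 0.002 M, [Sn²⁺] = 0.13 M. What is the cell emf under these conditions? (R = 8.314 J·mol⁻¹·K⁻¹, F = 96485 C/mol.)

The Sn⁴⁺/Sn²⁺ couple has the higher reduction potential and acts as the cathode, so E°_cell = +0.15 − (-1.18) = 1.33 V.
Balancing electrons gives n = 2; the reaction quotient is Q = [Mn²⁺]·[Sn²⁺]/[Sn⁴⁺] = 0.0286.
E = E° − (RT/nF) ln Q = 1.33 − (8.314×283)/(2×96485) × (-3.554) = 1.330 + 0.043 = 1.373 V.

1.37 V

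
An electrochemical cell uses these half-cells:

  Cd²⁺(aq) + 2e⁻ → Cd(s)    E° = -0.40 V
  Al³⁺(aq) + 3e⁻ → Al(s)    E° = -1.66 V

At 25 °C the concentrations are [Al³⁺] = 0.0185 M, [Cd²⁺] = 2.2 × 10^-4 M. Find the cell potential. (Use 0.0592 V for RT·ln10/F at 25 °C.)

The Cd²⁺/Cd couple has the higher reduction potential and acts as the cathode, so E°_cell = -0.40 − (-1.66) = 1.26 V.
Balancing electrons gives n = 6; the reaction quotient is Q = [Al³⁺]^2/[Cd²⁺]^3 = 3.21 × 10^7.
At 25 °C, E = E° − (0.0592/n) log Q = 1.26 − (0.0592/6)(7.507) = 1.260 − 0.074 = 1.186 V.

1.19 V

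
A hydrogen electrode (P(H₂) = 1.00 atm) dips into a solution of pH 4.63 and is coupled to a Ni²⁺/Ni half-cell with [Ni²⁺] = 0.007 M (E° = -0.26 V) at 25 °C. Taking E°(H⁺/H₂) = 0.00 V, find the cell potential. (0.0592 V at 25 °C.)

0.050 V

The hydrogen couple is the cathode, so E°_cell = 0.26 V; n = 2.
[H⁺] = 10^(−4.63) = 2.3 × 10^-5 M, and Q = [Ni²⁺]·P(H₂) / [H⁺]^2 = 1.27 × 10^7.
E = E° − (0.0592/2) log Q = 0.26 − (0.0592/2)(7.105) = 0.050 V.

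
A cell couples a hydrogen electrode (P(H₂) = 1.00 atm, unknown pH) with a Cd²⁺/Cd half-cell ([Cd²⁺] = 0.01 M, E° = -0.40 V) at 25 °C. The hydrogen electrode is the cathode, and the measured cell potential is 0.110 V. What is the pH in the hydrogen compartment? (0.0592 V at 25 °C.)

pH = 5.90

E°_cell = 0.40 V and n = 2.
log Q = n(E° − E)/0.0592 = 2×(0.40 − 0.110)/0.0592 = 9.797.
With Q = [Cd²⁺]·P(H₂) / [H⁺]^2, solving for [H⁺] gives log[H⁺] = -5.899, so pH = 5.90.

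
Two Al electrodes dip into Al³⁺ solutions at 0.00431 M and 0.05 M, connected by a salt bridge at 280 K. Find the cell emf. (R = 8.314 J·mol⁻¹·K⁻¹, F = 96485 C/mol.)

0.020 V

Both half-cells are Al³⁺/Al, so E°_cell = 0. The concentrated side is the cathode; the cell reaction moves Al³⁺ from high to low concentration with n = 3.
Q = [Al³⁺]_dilute/[Al³⁺]_conc = 0.00431/0.05 = 0.0862.
E = 0 − (RT/nF) ln Q = −((8.314×280)/(3×96485))(-2.451) = 0.0197 V.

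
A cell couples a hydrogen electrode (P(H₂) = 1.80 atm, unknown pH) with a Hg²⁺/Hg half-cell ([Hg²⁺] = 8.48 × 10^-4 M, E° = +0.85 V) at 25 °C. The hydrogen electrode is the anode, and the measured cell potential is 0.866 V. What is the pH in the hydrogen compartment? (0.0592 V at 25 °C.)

pH = 1.68

E°_cell = 0.85 V and n = 2.
log Q = n(E° − E)/0.0592 = 2×(0.85 − 0.866)/0.0592 = -0.541.
With Q = [H⁺]^2 / ([Hg²⁺]·P(H₂)), solving for [H⁺] gives log[H⁺] = -1.678, so pH = 1.68.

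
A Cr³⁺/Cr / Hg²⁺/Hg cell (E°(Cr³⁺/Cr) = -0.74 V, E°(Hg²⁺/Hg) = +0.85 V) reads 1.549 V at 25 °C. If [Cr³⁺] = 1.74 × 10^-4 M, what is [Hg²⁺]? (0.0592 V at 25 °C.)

1.3 × 10^-4 M

From the Nernst equation, log Q = n(E° − E)/0.0592 = 6(1.59 − 1.549)/0.0592 = 4.155, so Q = 1.43 × 10^4.
With Q = [Cr³⁺]^2/[Hg²⁺]^3 and the known concentrations, [Hg²⁺]^3 in the denominator gives [Hg²⁺] = 1.3 × 10^-4 M.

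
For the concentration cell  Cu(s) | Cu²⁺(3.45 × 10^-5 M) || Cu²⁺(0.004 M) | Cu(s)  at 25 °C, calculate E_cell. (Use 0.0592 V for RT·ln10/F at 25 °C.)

0.061 V

Both half-cells are Cu²⁺/Cu, so E°_cell = 0. The concentrated side is the cathode; the cell reaction moves Cu²⁺ from high to low concentration with n = 2.
Q = [Cu²⁺]_dilute/[Cu²⁺]_conc = 3.45 × 10^-5/0.004 = 0.00862.
E = 0 − (0.0592/2) log Q = −(0.0592/2)(-2.064) = 0.0611 V.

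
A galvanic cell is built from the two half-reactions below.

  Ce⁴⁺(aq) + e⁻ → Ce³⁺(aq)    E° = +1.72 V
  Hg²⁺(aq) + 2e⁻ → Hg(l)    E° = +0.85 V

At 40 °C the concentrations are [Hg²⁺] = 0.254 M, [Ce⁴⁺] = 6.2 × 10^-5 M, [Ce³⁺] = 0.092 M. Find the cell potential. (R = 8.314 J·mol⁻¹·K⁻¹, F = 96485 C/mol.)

0.692 V

The Ce⁴⁺/Ce³⁺ couple has the higher reduction potential and acts as the cathode, so E°_cell = +1.72 − (+0.85) = 0.87 V.
Balancing electrons gives n = 2; the reaction quotient is Q = [Hg²⁺]·[Ce³⁺]^2/[Ce⁴⁺]^2 = 5.59 × 10^5.
E = E° − (RT/nF) ln Q = 0.87 − (8.314×313)/(2×96485) × (13.234) = 0.870 − 0.178 = 0.692 V.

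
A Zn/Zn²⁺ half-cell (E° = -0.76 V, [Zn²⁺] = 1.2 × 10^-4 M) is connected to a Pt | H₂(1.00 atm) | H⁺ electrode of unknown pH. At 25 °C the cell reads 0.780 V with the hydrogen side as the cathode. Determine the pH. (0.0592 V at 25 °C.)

E°_cell = 0.76 V and n = 2.
log Q = n(E° − E)/0.0592 = 2×(0.76 − 0.780)/0.0592 = -0.676.
With Q = [Zn²⁺]·P(H₂) / [H⁺]^2, solving for [H⁺] gives log[H⁺] = -1.623, so pH = 1.62.

pH = 1.62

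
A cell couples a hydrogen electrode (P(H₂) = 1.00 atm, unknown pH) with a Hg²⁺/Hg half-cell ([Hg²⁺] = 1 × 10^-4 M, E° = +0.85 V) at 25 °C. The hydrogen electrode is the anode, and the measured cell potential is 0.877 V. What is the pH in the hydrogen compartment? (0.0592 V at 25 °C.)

E°_cell = 0.85 V and n = 2.
log Q = n(E° − E)/0.0592 = 2×(0.85 − 0.877)/0.0592 = -0.912.
With Q = [H⁺]^2 / ([Hg²⁺]·P(H₂)), solving for [H⁺] gives log[H⁺] = -2.456, so pH = 2.46.

pH = 2.46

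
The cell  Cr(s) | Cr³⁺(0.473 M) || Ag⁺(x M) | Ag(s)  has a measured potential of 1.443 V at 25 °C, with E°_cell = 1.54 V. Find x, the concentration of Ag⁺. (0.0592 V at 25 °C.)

From the Nernst equation, log Q = n(E° − E)/0.0592 = 3(1.54 − 1.443)/0.0592 = 4.916, so Q = 8.23 × 10^4.
With Q = [Cr³⁺]/[Ag⁺]^3 and the known concentrations, [Ag⁺]^3 in the denominator gives [Ag⁺] = 0.018 M.

0.018 M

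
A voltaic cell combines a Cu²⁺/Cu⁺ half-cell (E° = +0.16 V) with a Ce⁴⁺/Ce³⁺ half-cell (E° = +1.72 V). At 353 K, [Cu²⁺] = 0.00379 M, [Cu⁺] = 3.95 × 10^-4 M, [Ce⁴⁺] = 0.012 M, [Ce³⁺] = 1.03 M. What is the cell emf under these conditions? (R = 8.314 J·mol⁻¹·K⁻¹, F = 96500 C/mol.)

The Ce⁴⁺/Ce³⁺ couple has the higher reduction potential and acts as the cathode, so E°_cell = +1.72 − (+0.16) = 1.56 V.
Balancing electrons gives n = 1; the reaction quotient is Q = [Cu²⁺]·[Ce³⁺]/([Cu⁺]·[Ce⁴⁺]) = 824.
E = E° − (RT/nF) ln Q = 1.56 − (8.314×353)/(1×96500) × (6.714) = 1.560 − 0.204 = 1.356 V.

1.36 V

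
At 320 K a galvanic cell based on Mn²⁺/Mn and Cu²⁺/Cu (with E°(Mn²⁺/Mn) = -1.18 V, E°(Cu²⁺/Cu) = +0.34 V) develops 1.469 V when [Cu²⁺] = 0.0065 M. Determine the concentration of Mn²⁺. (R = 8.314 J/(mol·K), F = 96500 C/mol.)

0.26 M

From the Nernst equation, ln Q = nF(E° − E)/RT = 2×96500×(1.52 − 1.469)/(8.314×320) = 3.700, so Q = 40.4.
With Q = [Mn²⁺]/[Cu²⁺] and the known concentrations, [Mn²⁺] in the numerator gives [Mn²⁺] = 0.26 M.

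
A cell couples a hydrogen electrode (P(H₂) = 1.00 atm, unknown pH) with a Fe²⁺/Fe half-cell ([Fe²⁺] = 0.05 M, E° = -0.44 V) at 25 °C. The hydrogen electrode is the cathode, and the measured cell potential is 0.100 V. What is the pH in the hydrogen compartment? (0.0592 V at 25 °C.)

E°_cell = 0.44 V and n = 2.
log Q = n(E° − E)/0.0592 = 2×(0.44 − 0.100)/0.0592 = 11.486.
With Q = [Fe²⁺]·P(H₂) / [H⁺]^2, solving for [H⁺] gives log[H⁺] = -6.394, so pH = 6.39.

pH = 6.39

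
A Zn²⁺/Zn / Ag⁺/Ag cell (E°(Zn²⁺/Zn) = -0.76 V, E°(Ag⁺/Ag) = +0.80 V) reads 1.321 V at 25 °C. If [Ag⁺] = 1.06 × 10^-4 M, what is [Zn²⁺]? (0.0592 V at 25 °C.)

From the Nernst equation, log Q = n(E° − E)/0.0592 = 2(1.56 − 1.321)/0.0592 = 8.074, so Q = 1.19 × 10^8.
With Q = [Zn²⁺]/[Ag⁺]^2 and the known concentrations, [Zn²⁺] in the numerator gives [Zn²⁺] = 1.3 M.

1.3 M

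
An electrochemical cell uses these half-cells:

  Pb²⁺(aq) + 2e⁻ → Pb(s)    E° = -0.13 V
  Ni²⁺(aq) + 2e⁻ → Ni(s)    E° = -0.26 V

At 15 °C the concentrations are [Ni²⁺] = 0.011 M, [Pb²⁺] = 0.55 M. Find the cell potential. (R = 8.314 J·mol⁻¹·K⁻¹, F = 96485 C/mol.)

0.179 V

The Pb²⁺/Pb couple has the higher reduction potential and acts as the cathode, so E°_cell = -0.13 − (-0.26) = 0.13 V.
Balancing electrons gives n = 2; the reaction quotient is Q = [Ni²⁺]/[Pb²⁺] = 0.0200.
E = E° − (RT/nF) ln Q = 0.13 − (8.314×288)/(2×96485) × (-3.912) = 0.130 + 0.049 = 0.179 V.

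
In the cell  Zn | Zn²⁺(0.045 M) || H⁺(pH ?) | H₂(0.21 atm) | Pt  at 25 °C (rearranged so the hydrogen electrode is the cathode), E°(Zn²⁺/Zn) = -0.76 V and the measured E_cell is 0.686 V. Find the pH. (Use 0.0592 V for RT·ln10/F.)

pH = 2.26

E°_cell = 0.76 V and n = 2.
log Q = n(E° − E)/0.0592 = 2×(0.76 − 0.686)/0.0592 = 2.500.
With Q = [Zn²⁺]·P(H₂) / [H⁺]^2, solving for [H⁺] gives log[H⁺] = -2.262, so pH = 2.26.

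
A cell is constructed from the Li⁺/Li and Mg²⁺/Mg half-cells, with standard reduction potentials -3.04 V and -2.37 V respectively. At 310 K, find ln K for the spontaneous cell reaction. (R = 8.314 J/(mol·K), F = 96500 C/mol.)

E°_cell = -2.37 − (-3.04) = 0.67 V, with n = 2 electrons transferred.
At equilibrium E = 0, so the Nernst equation gives ln K = nFE°/RT = (2)(96500)(0.67)/((8.314)(310)) = 50.17.

ln K = 50.2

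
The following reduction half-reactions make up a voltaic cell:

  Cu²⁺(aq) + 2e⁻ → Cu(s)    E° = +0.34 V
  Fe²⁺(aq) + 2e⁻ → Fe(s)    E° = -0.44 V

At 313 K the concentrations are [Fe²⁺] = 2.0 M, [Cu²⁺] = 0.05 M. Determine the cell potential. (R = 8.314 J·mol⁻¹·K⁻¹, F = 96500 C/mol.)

The Cu²⁺/Cu couple has the higher reduction potential and acts as the cathode, so E°_cell = +0.34 − (-0.44) = 0.78 V.
Balancing electrons gives n = 2; the reaction quotient is Q = [Fe²⁺]/[Cu²⁺] = 40.0.
E = E° − (RT/nF) ln Q = 0.78 − (8.314×313)/(2×96500) × (3.689) = 0.780 − 0.050 = 0.730 V.

0.730 V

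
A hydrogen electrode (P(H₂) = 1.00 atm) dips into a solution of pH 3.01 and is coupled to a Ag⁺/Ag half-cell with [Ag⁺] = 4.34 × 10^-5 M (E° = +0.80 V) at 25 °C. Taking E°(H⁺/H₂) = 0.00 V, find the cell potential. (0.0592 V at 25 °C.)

The Ag⁺/Ag couple is the cathode, so E°_cell = 0.80 V; n = 2.
[H⁺] = 10^(−3.01) = 9.8 × 10^-4 M, and Q = [H⁺]^2 / ([Ag⁺]^2·P(H₂)) = 507.
E = E° − (0.0592/2) log Q = 0.80 − (0.0592/2)(2.705) = 0.720 V.

0.72 V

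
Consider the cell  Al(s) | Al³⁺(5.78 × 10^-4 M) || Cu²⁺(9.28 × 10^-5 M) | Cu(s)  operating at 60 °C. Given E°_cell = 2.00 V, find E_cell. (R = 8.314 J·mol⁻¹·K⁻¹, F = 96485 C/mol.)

1.94 V

Balancing electrons gives n = 6; the reaction quotient is Q = [Al³⁺]^2/[Cu²⁺]^3 = 4.18 × 10^5.
E = E° − (RT/nF) ln Q = 2.00 − (8.314×333)/(6×96485) × (12.943) = 2.000 − 0.062 = 1.938 V.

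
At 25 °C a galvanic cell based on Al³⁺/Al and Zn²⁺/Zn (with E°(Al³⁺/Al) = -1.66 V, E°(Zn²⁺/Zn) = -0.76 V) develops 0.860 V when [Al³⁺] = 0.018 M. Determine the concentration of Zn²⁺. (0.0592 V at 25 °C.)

0.0031 M

From the Nernst equation, log Q = n(E° − E)/0.0592 = 6(0.90 − 0.860)/0.0592 = 4.054, so Q = 1.13 × 10^4.
With Q = [Al³⁺]^2/[Zn²⁺]^3 and the known concentrations, [Zn²⁺]^3 in the denominator gives [Zn²⁺] = 0.0031 M.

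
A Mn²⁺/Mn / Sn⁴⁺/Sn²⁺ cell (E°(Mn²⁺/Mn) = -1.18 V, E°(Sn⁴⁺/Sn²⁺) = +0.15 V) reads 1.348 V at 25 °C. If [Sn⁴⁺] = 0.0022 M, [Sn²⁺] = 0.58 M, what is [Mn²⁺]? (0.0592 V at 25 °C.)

From the Nernst equation, log Q = n(E° − E)/0.0592 = 2(1.33 − 1.348)/0.0592 = -0.608, so Q = 0.247.
With Q = [Mn²⁺]·[Sn²⁺]/[Sn⁴⁺] and the known concentrations, [Mn²⁺] in the numerator gives [Mn²⁺] = 9.4 × 10^-4 M.

9.4 × 10^-4 M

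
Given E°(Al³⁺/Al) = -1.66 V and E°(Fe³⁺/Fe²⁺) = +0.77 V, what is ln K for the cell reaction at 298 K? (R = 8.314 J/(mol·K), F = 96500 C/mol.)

E°_cell = +0.77 − (-1.66) = 2.43 V, with n = 3 electrons transferred.
At equilibrium E = 0, so the Nernst equation gives ln K = nFE°/RT = (3)(96500)(2.43)/((8.314)(298)) = 283.94.

ln K = 283.9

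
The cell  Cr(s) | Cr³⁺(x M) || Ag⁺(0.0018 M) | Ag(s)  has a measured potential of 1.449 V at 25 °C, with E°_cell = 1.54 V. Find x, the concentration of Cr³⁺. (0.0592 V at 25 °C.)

2.4 × 10^-4 M

From the Nernst equation, log Q = n(E° − E)/0.0592 = 3(1.54 − 1.449)/0.0592 = 4.611, so Q = 4.09 × 10^4.
With Q = [Cr³⁺]/[Ag⁺]^3 and the known concentrations, [Cr³⁺] in the numerator gives [Cr³⁺] = 2.4 × 10^-4 M.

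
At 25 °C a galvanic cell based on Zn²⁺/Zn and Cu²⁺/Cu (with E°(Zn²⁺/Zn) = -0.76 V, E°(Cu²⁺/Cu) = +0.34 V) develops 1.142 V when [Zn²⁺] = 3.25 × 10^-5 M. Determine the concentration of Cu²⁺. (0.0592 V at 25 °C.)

From the Nernst equation, log Q = n(E° − E)/0.0592 = 2(1.10 − 1.142)/0.0592 = -1.419, so Q = 0.0381.
With Q = [Zn²⁺]/[Cu²⁺] and the known concentrations, [Cu²⁺] in the denominator gives [Cu²⁺] = 8.5 × 10^-4 M.

8.5 × 10^-4 M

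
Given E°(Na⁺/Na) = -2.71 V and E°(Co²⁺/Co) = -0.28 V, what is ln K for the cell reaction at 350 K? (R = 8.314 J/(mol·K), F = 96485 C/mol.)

E°_cell = -0.28 − (-2.71) = 2.43 V, with n = 2 electrons transferred.
At equilibrium E = 0, so the Nernst equation gives ln K = nFE°/RT = (2)(96485)(2.43)/((8.314)(350)) = 161.15.

ln K = 161.1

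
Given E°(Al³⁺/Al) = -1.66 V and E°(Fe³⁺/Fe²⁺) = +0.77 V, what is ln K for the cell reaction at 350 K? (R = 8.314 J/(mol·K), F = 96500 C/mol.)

E°_cell = +0.77 − (-1.66) = 2.43 V, with n = 3 electrons transferred.
At equilibrium E = 0, so the Nernst equation gives ln K = nFE°/RT = (3)(96500)(2.43)/((8.314)(350)) = 241.76.

ln K = 241.8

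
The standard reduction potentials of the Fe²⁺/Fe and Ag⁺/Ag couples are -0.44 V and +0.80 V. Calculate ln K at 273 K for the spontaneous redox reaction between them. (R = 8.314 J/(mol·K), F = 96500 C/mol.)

E°_cell = +0.80 − (-0.44) = 1.24 V, with n = 2 electrons transferred.
At equilibrium E = 0, so the Nernst equation gives ln K = nFE°/RT = (2)(96500)(1.24)/((8.314)(273)) = 105.44.

ln K = 105.4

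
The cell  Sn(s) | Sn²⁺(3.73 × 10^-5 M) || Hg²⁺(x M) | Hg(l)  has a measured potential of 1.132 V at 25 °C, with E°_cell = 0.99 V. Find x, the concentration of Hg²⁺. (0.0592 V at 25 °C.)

From the Nernst equation, log Q = n(E° − E)/0.0592 = 2(0.99 − 1.132)/0.0592 = -4.797, so Q = 1.59 × 10^-5.
With Q = [Sn²⁺]/[Hg²⁺] and the known concentrations, [Hg²⁺] in the denominator gives [Hg²⁺] = 2.3 M.

2.3 M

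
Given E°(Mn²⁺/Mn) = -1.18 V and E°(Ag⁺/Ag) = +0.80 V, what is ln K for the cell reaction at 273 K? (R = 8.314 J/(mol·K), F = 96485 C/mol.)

ln K = 168.3

E°_cell = +0.80 − (-1.18) = 1.98 V, with n = 2 electrons transferred.
At equilibrium E = 0, so the Nernst equation gives ln K = nFE°/RT = (2)(96485)(1.98)/((8.314)(273)) = 168.34.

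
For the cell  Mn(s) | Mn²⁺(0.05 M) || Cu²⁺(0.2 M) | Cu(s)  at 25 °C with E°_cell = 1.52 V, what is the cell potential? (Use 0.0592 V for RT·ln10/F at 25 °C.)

1.54 V

Balancing electrons gives n = 2; the reaction quotient is Q = [Mn²⁺]/[Cu²⁺] = 0.250.
At 25 °C, E = E° − (0.0592/n) log Q = 1.52 − (0.0592/2)(-0.602) = 1.520 + 0.018 = 1.538 V.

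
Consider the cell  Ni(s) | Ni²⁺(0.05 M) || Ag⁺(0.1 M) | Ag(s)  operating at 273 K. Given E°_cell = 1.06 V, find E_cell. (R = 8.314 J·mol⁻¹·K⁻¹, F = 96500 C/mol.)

Balancing electrons gives n = 2; the reaction quotient is Q = [Ni²⁺]/[Ag⁺]^2 = 5.00.
E = E° − (RT/nF) ln Q = 1.06 − (8.314×273)/(2×96500) × (1.609) = 1.060 − 0.019 = 1.041 V.

1.04 V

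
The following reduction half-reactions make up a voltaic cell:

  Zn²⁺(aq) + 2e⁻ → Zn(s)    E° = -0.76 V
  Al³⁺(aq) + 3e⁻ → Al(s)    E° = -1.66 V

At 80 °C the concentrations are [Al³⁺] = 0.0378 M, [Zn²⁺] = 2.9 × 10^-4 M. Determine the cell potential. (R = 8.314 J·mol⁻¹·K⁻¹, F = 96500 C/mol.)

The Zn²⁺/Zn couple has the higher reduction potential and acts as the cathode, so E°_cell = -0.76 − (-1.66) = 0.90 V.
Balancing electrons gives n = 6; the reaction quotient is Q = [Al³⁺]^2/[Zn²⁺]^3 = 5.86 × 10^7.
E = E° − (RT/nF) ln Q = 0.90 − (8.314×353)/(6×96500) × (17.886) = 0.900 − 0.091 = 0.809 V.

0.809 V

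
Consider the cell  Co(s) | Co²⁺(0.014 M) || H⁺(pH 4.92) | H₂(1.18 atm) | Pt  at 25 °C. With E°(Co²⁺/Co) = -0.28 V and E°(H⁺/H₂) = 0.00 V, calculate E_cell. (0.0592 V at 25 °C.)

0.041 V

The hydrogen couple is the cathode, so E°_cell = 0.28 V; n = 2.
[H⁺] = 10^(−4.92) = 1.2 × 10^-5 M, and Q = [Co²⁺]·P(H₂) / [H⁺]^2 = 1.14 × 10^8.
E = E° − (0.0592/2) log Q = 0.28 − (0.0592/2)(8.058) = 0.041 V.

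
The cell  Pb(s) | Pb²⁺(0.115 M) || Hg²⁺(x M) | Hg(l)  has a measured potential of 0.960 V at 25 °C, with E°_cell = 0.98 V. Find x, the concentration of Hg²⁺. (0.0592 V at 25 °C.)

0.024 M

From the Nernst equation, log Q = n(E° − E)/0.0592 = 2(0.98 − 0.960)/0.0592 = 0.676, so Q = 4.74.
With Q = [Pb²⁺]/[Hg²⁺] and the known concentrations, [Hg²⁺] in the denominator gives [Hg²⁺] = 0.024 M.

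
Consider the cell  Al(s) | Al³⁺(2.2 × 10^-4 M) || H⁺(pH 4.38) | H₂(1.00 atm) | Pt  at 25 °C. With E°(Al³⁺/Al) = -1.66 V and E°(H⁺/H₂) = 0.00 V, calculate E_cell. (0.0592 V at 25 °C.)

The hydrogen couple is the cathode, so E°_cell = 1.66 V; n = 6.
[H⁺] = 10^(−4.38) = 4.2 × 10^-5 M, and Q = [Al³⁺]^2·P(H₂)^3 / [H⁺]^6 = 9.22 × 10^18.
E = E° − (0.0592/6) log Q = 1.66 − (0.0592/6)(18.965) = 1.473 V.

1.47 V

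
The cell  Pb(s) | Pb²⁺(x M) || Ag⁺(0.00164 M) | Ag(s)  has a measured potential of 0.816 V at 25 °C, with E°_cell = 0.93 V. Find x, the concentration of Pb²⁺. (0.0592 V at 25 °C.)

From the Nernst equation, log Q = n(E° − E)/0.0592 = 2(0.93 − 0.816)/0.0592 = 3.851, so Q = 7100.
With Q = [Pb²⁺]/[Ag⁺]^2 and the known concentrations, [Pb²⁺] in the numerator gives [Pb²⁺] = 0.019 M.

0.019 M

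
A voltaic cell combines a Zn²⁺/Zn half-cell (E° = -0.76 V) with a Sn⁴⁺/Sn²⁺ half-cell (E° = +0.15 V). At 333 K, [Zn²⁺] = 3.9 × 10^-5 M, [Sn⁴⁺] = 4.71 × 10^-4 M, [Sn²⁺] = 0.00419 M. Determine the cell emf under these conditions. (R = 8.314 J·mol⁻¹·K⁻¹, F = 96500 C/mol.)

The Sn⁴⁺/Sn²⁺ couple has the higher reduction potential and acts as the cathode, so E°_cell = +0.15 − (-0.76) = 0.91 V.
Balancing electrons gives n = 2; the reaction quotient is Q = [Zn²⁺]·[Sn²⁺]/[Sn⁴⁺] = 3.47 × 10^-4.
E = E° − (RT/nF) ln Q = 0.91 − (8.314×333)/(2×96500) × (-7.966) = 0.910 + 0.114 = 1.024 V.

1.02 V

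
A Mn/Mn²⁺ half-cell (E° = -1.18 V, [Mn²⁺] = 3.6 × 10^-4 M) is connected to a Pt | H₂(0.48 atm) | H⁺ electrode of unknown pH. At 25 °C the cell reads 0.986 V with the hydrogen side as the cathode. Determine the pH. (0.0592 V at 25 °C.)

pH = 5.16

E°_cell = 1.18 V and n = 2.
log Q = n(E° − E)/0.0592 = 2×(1.18 − 0.986)/0.0592 = 6.554.
With Q = [Mn²⁺]·P(H₂) / [H⁺]^2, solving for [H⁺] gives log[H⁺] = -5.158, so pH = 5.16.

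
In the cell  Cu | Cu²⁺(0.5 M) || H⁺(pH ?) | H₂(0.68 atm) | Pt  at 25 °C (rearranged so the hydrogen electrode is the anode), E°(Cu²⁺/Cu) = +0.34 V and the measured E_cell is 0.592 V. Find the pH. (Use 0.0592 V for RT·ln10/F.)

pH = 4.49

E°_cell = 0.34 V and n = 2.
log Q = n(E° − E)/0.0592 = 2×(0.34 − 0.592)/0.0592 = -8.514.
With Q = [H⁺]^2 / ([Cu²⁺]·P(H₂)), solving for [H⁺] gives log[H⁺] = -4.491, so pH = 4.49.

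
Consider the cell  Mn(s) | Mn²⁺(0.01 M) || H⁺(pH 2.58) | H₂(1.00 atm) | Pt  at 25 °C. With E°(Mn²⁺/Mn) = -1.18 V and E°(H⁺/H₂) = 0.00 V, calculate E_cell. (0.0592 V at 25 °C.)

The hydrogen couple is the cathode, so E°_cell = 1.18 V; n = 2.
[H⁺] = 10^(−2.58) = 0.0026 M, and Q = [Mn²⁺]·P(H₂) / [H⁺]^2 = 1450.
E = E° − (0.0592/2) log Q = 1.18 − (0.0592/2)(3.160) = 1.086 V.

1.09 V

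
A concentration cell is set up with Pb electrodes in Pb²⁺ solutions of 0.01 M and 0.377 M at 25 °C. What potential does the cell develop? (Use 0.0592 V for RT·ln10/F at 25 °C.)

Both half-cells are Pb²⁺/Pb, so E°_cell = 0. The concentrated side is the cathode; the cell reaction moves Pb²⁺ from high to low concentration with n = 2.
Q = [Pb²⁺]_dilute/[Pb²⁺]_conc = 0.01/0.377 = 0.0265.
E = 0 − (0.0592/2) log Q = −(0.0592/2)(-1.576) = 0.0466 V.

0.047 V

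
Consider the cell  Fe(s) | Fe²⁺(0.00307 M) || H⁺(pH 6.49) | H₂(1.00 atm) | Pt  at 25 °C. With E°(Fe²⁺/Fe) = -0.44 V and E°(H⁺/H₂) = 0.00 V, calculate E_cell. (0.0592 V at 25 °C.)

The hydrogen couple is the cathode, so E°_cell = 0.44 V; n = 2.
[H⁺] = 10^(−6.49) = 3.2 × 10^-7 M, and Q = [Fe²⁺]·P(H₂) / [H⁺]^2 = 2.93 × 10^10.
E = E° − (0.0592/2) log Q = 0.44 − (0.0592/2)(10.467) = 0.130 V.

0.13 V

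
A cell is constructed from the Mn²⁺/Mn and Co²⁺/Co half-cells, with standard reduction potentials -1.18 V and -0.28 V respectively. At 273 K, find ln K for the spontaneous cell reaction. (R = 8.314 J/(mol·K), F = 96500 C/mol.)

E°_cell = -0.28 − (-1.18) = 0.90 V, with n = 2 electrons transferred.
At equilibrium E = 0, so the Nernst equation gives ln K = nFE°/RT = (2)(96500)(0.90)/((8.314)(273)) = 76.53.

ln K = 76.5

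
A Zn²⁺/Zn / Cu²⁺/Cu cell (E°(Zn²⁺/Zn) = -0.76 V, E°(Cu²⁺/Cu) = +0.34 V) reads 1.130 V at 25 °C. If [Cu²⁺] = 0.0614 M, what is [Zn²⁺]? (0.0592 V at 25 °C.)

From the Nernst equation, log Q = n(E° − E)/0.0592 = 2(1.10 − 1.130)/0.0592 = -1.014, so Q = 0.0969.
With Q = [Zn²⁺]/[Cu²⁺] and the known concentrations, [Zn²⁺] in the numerator gives [Zn²⁺] = 0.006 M.

0.006 M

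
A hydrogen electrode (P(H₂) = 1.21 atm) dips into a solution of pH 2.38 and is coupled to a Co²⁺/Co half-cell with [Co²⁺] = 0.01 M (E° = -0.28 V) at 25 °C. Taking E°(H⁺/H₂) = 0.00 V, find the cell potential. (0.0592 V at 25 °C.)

0.20 V

The hydrogen couple is the cathode, so E°_cell = 0.28 V; n = 2.
[H⁺] = 10^(−2.38) = 0.0042 M, and Q = [Co²⁺]·P(H₂) / [H⁺]^2 = 696.
E = E° − (0.0592/2) log Q = 0.28 − (0.0592/2)(2.843) = 0.196 V.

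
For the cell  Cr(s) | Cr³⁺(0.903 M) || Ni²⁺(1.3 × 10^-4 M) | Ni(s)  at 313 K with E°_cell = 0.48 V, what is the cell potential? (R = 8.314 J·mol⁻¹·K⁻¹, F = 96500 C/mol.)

0.360 V

Balancing electrons gives n = 6; the reaction quotient is Q = [Cr³⁺]^2/[Ni²⁺]^3 = 3.71 × 10^11.
E = E° − (RT/nF) ln Q = 0.48 − (8.314×313)/(6×96500) × (26.640) = 0.480 − 0.120 = 0.360 V.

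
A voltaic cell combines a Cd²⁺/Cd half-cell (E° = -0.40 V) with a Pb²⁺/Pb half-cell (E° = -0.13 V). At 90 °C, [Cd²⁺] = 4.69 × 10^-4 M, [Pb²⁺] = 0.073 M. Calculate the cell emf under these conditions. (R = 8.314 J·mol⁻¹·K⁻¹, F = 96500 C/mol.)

The Pb²⁺/Pb couple has the higher reduction potential and acts as the cathode, so E°_cell = -0.13 − (-0.40) = 0.27 V.
Balancing electrons gives n = 2; the reaction quotient is Q = [Cd²⁺]/[Pb²⁺] = 0.00642.
E = E° − (RT/nF) ln Q = 0.27 − (8.314×363)/(2×96500) × (-5.048) = 0.270 + 0.079 = 0.349 V.

0.349 V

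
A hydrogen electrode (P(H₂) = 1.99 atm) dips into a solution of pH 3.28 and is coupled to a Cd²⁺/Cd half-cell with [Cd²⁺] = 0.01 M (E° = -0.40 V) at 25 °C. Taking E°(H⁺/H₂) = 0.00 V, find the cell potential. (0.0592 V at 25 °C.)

0.26 V

The hydrogen couple is the cathode, so E°_cell = 0.40 V; n = 2.
[H⁺] = 10^(−3.28) = 5.2 × 10^-4 M, and Q = [Cd²⁺]·P(H₂) / [H⁺]^2 = 7.23 × 10^4.
E = E° − (0.0592/2) log Q = 0.40 − (0.0592/2)(4.859) = 0.256 V.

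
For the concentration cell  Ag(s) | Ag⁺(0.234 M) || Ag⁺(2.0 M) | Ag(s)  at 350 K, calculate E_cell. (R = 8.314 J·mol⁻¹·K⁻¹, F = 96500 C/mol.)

Both half-cells are Ag⁺/Ag, so E°_cell = 0. The concentrated side is the cathode; the cell reaction moves Ag⁺ from high to low concentration with n = 1.
Q = [Ag⁺]_dilute/[Ag⁺]_conc = 0.234/2.0 = 0.117.
E = 0 − (RT/nF) ln Q = −((8.314×350)/(1×96500))(-2.146) = 0.0647 V.

0.065 V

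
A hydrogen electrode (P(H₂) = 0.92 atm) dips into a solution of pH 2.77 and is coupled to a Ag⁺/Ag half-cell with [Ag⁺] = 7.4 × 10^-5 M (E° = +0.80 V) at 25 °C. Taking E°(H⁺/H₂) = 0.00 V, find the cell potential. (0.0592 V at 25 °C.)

The Ag⁺/Ag couple is the cathode, so E°_cell = 0.80 V; n = 2.
[H⁺] = 10^(−2.77) = 0.0017 M, and Q = [H⁺]^2 / ([Ag⁺]^2·P(H₂)) = 572.
E = E° − (0.0592/2) log Q = 0.80 − (0.0592/2)(2.758) = 0.718 V.

0.72 V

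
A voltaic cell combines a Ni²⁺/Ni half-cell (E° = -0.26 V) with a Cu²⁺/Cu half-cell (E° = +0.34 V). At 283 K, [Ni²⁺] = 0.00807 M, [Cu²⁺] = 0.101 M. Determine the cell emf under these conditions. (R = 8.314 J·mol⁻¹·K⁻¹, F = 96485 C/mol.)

The Cu²⁺/Cu couple has the higher reduction potential and acts as the cathode, so E°_cell = +0.34 − (-0.26) = 0.60 V.
Balancing electrons gives n = 2; the reaction quotient is Q = [Ni²⁺]/[Cu²⁺] = 0.0799.
E = E° − (RT/nF) ln Q = 0.60 − (8.314×283)/(2×96485) × (-2.527) = 0.600 + 0.031 = 0.631 V.

0.631 V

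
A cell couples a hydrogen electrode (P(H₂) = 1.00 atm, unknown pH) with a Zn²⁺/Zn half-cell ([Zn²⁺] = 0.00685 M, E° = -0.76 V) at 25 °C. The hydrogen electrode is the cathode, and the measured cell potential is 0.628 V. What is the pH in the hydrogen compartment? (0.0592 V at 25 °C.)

pH = 3.31

E°_cell = 0.76 V and n = 2.
log Q = n(E° − E)/0.0592 = 2×(0.76 − 0.628)/0.0592 = 4.459.
With Q = [Zn²⁺]·P(H₂) / [H⁺]^2, solving for [H⁺] gives log[H⁺] = -3.312, so pH = 3.31.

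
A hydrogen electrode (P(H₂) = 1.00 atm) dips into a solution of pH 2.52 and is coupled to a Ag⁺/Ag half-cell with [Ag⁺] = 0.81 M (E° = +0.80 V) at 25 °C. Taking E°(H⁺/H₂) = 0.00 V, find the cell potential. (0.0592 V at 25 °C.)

0.94 V

The Ag⁺/Ag couple is the cathode, so E°_cell = 0.80 V; n = 2.
[H⁺] = 10^(−2.52) = 0.0030 M, and Q = [H⁺]^2 / ([Ag⁺]^2·P(H₂)) = 1.39 × 10^-5.
E = E° − (0.0592/2) log Q = 0.80 − (0.0592/2)(-4.857) = 0.944 V.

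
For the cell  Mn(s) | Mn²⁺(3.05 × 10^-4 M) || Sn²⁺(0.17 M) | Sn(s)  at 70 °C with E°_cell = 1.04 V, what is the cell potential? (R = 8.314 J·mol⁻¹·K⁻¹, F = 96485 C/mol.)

1.13 V

Balancing electrons gives n = 2; the reaction quotient is Q = [Mn²⁺]/[Sn²⁺] = 0.00179.
E = E° − (RT/nF) ln Q = 1.04 − (8.314×343)/(2×96485) × (-6.323) = 1.040 + 0.093 = 1.133 V.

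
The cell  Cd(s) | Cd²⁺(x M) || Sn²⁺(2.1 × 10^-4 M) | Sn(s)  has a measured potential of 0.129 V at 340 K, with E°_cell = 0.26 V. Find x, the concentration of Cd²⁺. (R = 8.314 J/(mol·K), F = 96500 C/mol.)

1.6 M

From the Nernst equation, ln Q = nF(E° − E)/RT = 2×96500×(0.26 − 0.129)/(8.314×340) = 8.944, so Q = 7660.
With Q = [Cd²⁺]/[Sn²⁺] and the known concentrations, [Cd²⁺] in the numerator gives [Cd²⁺] = 1.6 M.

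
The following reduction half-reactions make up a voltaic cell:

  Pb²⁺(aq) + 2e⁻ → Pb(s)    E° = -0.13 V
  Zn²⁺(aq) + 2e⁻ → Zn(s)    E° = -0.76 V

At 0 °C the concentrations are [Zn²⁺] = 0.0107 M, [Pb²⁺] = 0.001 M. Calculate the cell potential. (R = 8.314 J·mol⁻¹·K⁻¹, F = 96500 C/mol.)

0.602 V

The Pb²⁺/Pb couple has the higher reduction potential and acts as the cathode, so E°_cell = -0.13 − (-0.76) = 0.63 V.
Balancing electrons gives n = 2; the reaction quotient is Q = [Zn²⁺]/[Pb²⁺] = 10.7.
E = E° − (RT/nF) ln Q = 0.63 − (8.314×273)/(2×96500) × (2.370) = 0.630 − 0.028 = 0.602 V.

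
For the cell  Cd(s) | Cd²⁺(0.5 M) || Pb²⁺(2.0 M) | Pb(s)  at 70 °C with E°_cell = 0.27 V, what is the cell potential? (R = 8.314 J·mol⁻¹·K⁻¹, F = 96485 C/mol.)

0.290 V

Balancing electrons gives n = 2; the reaction quotient is Q = [Cd²⁺]/[Pb²⁺] = 0.250.
E = E° − (RT/nF) ln Q = 0.27 − (8.314×343)/(2×96485) × (-1.386) = 0.270 + 0.020 = 0.290 V.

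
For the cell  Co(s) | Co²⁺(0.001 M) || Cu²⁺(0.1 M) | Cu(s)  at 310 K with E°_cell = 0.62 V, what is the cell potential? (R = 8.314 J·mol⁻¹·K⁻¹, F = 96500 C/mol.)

0.681 V

Balancing electrons gives n = 2; the reaction quotient is Q = [Co²⁺]/[Cu²⁺] = 0.0100.
E = E° − (RT/nF) ln Q = 0.62 − (8.314×310)/(2×96500) × (-4.605) = 0.620 + 0.061 = 0.681 V.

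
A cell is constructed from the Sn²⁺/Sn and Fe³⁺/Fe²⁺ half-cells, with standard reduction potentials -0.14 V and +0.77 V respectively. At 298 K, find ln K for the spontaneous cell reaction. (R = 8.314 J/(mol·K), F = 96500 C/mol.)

E°_cell = +0.77 − (-0.14) = 0.91 V, with n = 2 electrons transferred.
At equilibrium E = 0, so the Nernst equation gives ln K = nFE°/RT = (2)(96500)(0.91)/((8.314)(298)) = 70.89.

ln K = 70.9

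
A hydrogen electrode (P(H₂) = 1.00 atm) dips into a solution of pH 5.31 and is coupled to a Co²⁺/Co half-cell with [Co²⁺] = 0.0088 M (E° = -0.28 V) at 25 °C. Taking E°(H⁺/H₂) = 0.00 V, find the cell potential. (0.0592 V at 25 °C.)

0.027 V

The hydrogen couple is the cathode, so E°_cell = 0.28 V; n = 2.
[H⁺] = 10^(−5.31) = 4.9 × 10^-6 M, and Q = [Co²⁺]·P(H₂) / [H⁺]^2 = 3.67 × 10^8.
E = E° − (0.0592/2) log Q = 0.28 − (0.0592/2)(8.564) = 0.027 V.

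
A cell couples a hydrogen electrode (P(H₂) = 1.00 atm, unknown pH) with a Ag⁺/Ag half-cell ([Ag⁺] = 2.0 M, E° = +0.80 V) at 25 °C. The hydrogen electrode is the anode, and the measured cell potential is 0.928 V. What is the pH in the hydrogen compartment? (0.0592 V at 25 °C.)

pH = 1.86

E°_cell = 0.80 V and n = 2.
log Q = n(E° − E)/0.0592 = 2×(0.80 − 0.928)/0.0592 = -4.324.
With Q = [H⁺]^2 / ([Ag⁺]^2·P(H₂)), solving for [H⁺] gives log[H⁺] = -1.861, so pH = 1.86.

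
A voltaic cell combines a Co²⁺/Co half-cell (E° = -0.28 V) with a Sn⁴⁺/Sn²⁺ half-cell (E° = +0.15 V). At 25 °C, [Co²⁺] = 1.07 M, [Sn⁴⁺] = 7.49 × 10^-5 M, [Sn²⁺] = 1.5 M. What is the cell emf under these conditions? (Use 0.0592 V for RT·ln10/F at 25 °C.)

0.302 V

The Sn⁴⁺/Sn²⁺ couple has the higher reduction potential and acts as the cathode, so E°_cell = +0.15 − (-0.28) = 0.43 V.
Balancing electrons gives n = 2; the reaction quotient is Q = [Co²⁺]·[Sn²⁺]/[Sn⁴⁺] = 2.14 × 10^4.
At 25 °C, E = E° − (0.0592/n) log Q = 0.43 − (0.0592/2)(4.331) = 0.430 − 0.128 = 0.302 V.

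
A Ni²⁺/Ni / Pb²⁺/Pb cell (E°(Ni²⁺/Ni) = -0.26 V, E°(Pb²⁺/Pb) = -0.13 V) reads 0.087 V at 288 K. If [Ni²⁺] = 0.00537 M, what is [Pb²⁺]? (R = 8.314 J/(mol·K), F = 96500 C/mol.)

From the Nernst equation, ln Q = nF(E° − E)/RT = 2×96500×(0.13 − 0.087)/(8.314×288) = 3.466, so Q = 32.0.
With Q = [Ni²⁺]/[Pb²⁺] and the known concentrations, [Pb²⁺] in the denominator gives [Pb²⁺] = 1.7 × 10^-4 M.

1.7 × 10^-4 M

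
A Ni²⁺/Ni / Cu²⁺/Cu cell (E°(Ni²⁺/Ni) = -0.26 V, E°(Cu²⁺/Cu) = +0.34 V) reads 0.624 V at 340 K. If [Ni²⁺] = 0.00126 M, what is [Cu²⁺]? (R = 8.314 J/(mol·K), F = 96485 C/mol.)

From the Nernst equation, ln Q = nF(E° − E)/RT = 2×96485×(0.60 − 0.624)/(8.314×340) = -1.638, so Q = 0.194.
With Q = [Ni²⁺]/[Cu²⁺] and the known concentrations, [Cu²⁺] in the denominator gives [Cu²⁺] = 0.0065 M.

0.0065 M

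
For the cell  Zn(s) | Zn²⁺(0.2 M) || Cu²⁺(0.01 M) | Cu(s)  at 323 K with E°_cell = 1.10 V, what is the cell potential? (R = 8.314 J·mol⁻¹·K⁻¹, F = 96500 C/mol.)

Balancing electrons gives n = 2; the reaction quotient is Q = [Zn²⁺]/[Cu²⁺] = 20.0.
E = E° − (RT/nF) ln Q = 1.10 − (8.314×323)/(2×96500) × (2.996) = 1.100 − 0.042 = 1.058 V.

1.06 V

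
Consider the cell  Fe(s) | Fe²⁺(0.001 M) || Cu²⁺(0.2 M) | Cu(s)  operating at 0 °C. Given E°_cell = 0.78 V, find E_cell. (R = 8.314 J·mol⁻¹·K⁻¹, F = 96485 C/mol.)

0.842 V

Balancing electrons gives n = 2; the reaction quotient is Q = [Fe²⁺]/[Cu²⁺] = 0.00500.
E = E° − (RT/nF) ln Q = 0.78 − (8.314×273)/(2×96485) × (-5.298) = 0.780 + 0.062 = 0.842 V.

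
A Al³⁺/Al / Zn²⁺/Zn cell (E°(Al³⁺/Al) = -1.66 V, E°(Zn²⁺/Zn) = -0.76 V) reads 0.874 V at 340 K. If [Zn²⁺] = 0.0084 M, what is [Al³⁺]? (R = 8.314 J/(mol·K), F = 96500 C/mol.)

0.011 M

From the Nernst equation, ln Q = nF(E° − E)/RT = 6×96500×(0.90 − 0.874)/(8.314×340) = 5.326, so Q = 206.
With Q = [Al³⁺]^2/[Zn²⁺]^3 and the known concentrations, [Al³⁺]^2 in the numerator gives [Al³⁺] = 0.011 M.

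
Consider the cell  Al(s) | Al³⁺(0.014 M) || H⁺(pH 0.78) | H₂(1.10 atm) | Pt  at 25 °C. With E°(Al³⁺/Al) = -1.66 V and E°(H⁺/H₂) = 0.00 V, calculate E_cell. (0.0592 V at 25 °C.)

The hydrogen couple is the cathode, so E°_cell = 1.66 V; n = 6.
[H⁺] = 10^(−0.78) = 0.17 M, and Q = [Al³⁺]^2·P(H₂)^3 / [H⁺]^6 = 12.5.
E = E° − (0.0592/6) log Q = 1.66 − (0.0592/6)(1.096) = 1.649 V.

1.65 V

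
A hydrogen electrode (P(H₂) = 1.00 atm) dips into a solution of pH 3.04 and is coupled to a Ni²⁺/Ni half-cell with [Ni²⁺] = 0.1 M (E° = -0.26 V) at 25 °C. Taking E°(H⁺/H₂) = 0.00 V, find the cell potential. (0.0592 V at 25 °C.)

0.11 V

The hydrogen couple is the cathode, so E°_cell = 0.26 V; n = 2.
[H⁺] = 10^(−3.04) = 9.1 × 10^-4 M, and Q = [Ni²⁺]·P(H₂) / [H⁺]^2 = 1.2 × 10^5.
E = E° − (0.0592/2) log Q = 0.26 − (0.0592/2)(5.080) = 0.110 V.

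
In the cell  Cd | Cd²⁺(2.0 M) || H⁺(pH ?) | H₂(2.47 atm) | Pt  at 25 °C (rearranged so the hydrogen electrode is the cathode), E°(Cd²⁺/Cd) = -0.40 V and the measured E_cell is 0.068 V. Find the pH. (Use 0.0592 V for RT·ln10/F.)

pH = 5.26

E°_cell = 0.40 V and n = 2.
log Q = n(E° − E)/0.0592 = 2×(0.40 − 0.068)/0.0592 = 11.216.
With Q = [Cd²⁺]·P(H₂) / [H⁺]^2, solving for [H⁺] gives log[H⁺] = -5.261, so pH = 5.26.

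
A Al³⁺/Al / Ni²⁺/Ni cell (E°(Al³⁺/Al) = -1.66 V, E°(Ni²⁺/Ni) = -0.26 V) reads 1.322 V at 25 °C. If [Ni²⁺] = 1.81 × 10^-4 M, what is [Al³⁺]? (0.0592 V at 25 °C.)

0.022 M

From the Nernst equation, log Q = n(E° − E)/0.0592 = 6(1.40 − 1.322)/0.0592 = 7.905, so Q = 8.04 × 10^7.
With Q = [Al³⁺]^2/[Ni²⁺]^3 and the known concentrations, [Al³⁺]^2 in the numerator gives [Al³⁺] = 0.022 M.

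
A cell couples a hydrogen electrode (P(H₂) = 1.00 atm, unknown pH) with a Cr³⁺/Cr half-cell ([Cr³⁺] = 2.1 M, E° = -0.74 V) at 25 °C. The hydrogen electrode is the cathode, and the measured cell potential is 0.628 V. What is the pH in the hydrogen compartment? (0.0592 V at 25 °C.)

E°_cell = 0.74 V and n = 6.
log Q = n(E° − E)/0.0592 = 6×(0.74 − 0.628)/0.0592 = 11.351.
With Q = [Cr³⁺]^2·P(H₂)^3 / [H⁺]^6, solving for [H⁺] gives log[H⁺] = -1.784, so pH = 1.78.

pH = 1.78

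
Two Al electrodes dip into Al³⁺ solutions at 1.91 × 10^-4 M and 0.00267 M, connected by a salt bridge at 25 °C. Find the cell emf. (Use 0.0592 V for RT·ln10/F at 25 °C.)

0.023 V

Both half-cells are Al³⁺/Al, so E°_cell = 0. The concentrated side is the cathode; the cell reaction moves Al³⁺ from high to low concentration with n = 3.
Q = [Al³⁺]_dilute/[Al³⁺]_conc = 1.91 × 10^-4/0.00267 = 0.0715.
E = 0 − (0.0592/3) log Q = −(0.0592/3)(-1.145) = 0.0226 V.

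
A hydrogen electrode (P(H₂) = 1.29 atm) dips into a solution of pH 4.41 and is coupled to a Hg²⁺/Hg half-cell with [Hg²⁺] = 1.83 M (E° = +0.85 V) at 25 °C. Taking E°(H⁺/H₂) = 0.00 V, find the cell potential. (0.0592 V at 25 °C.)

The Hg²⁺/Hg couple is the cathode, so E°_cell = 0.85 V; n = 2.
[H⁺] = 10^(−4.41) = 3.9 × 10^-5 M, and Q = [H⁺]^2 / ([Hg²⁺]·P(H₂)) = 6.41 × 10^-10.
E = E° − (0.0592/2) log Q = 0.85 − (0.0592/2)(-9.193) = 1.122 V.

1.12 V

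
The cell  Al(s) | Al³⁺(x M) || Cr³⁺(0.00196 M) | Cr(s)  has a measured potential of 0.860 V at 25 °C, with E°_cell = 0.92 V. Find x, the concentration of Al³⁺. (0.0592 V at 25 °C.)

From the Nernst equation, log Q = n(E° − E)/0.0592 = 3(0.92 − 0.860)/0.0592 = 3.041, so Q = 1100.
With Q = [Al³⁺]/[Cr³⁺] and the known concentrations, [Al³⁺] in the numerator gives [Al³⁺] = 2.2 M.

2.2 M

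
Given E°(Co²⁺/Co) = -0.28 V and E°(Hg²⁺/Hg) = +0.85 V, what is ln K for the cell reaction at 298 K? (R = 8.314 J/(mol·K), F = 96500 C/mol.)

E°_cell = +0.85 − (-0.28) = 1.13 V, with n = 2 electrons transferred.
At equilibrium E = 0, so the Nernst equation gives ln K = nFE°/RT = (2)(96500)(1.13)/((8.314)(298)) = 88.03.

ln K = 88.0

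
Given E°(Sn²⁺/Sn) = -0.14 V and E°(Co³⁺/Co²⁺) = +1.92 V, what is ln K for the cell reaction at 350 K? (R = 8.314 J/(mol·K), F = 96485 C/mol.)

E°_cell = +1.92 − (-0.14) = 2.06 V, with n = 2 electrons transferred.
At equilibrium E = 0, so the Nernst equation gives ln K = nFE°/RT = (2)(96485)(2.06)/((8.314)(350)) = 136.61.

ln K = 136.6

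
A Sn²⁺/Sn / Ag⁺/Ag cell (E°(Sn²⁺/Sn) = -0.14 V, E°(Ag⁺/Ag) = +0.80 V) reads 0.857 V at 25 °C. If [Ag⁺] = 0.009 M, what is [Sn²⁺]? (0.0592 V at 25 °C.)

0.052 M

From the Nernst equation, log Q = n(E° − E)/0.0592 = 2(0.94 − 0.857)/0.0592 = 2.804, so Q = 637.
With Q = [Sn²⁺]/[Ag⁺]^2 and the known concentrations, [Sn²⁺] in the numerator gives [Sn²⁺] = 0.052 M.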